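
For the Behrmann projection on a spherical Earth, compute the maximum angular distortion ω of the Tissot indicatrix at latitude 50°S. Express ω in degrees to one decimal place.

33.7°

The Behrmann projection is cylindrical equal-area with φ₀ = 30°. For cylindrical equal-area with standard parallel φ₀, h = cos φ / cos φ₀ and k = cos φ₀ / cos φ, so h·k = 1.
At 50°: h = 0.7422, k = 1.347; principal scales a = 1.347, b = 0.7422.
sin(ω/2) = (a − b)/(a + b) = 0.6051/2.090 = 0.2896, so ω = 2 arcsin(0.2896) ≈ 33.7°.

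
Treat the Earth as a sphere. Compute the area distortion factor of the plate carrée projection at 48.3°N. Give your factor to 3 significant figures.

In the plate carrée (x = Rλ, y = Rφ), meridians are true-scale (h = 1) and parallels are stretched by k = sec φ.
Areal scale = h·k = 1 × sec φ; at 48.3°, h = 1.000, k = 1.503, so h·k = 1.503.

1.50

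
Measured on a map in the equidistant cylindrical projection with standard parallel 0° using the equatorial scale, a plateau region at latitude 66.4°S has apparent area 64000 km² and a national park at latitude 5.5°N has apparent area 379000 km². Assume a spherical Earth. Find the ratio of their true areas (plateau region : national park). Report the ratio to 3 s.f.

0.0679

On the plate carrée, areal scale = h·k = 1 × sec φ, so true area = apparent × cos φ.
True area of plateau region: 64000 × cos(66.4°) = 64000 × 0.4003 = 25620 km².
True area of national park: 379000 × cos(5.5°) = 379000 × 0.9954 = 377300 km².
Ratio = 25620 / 377300 ≈ 0.0679.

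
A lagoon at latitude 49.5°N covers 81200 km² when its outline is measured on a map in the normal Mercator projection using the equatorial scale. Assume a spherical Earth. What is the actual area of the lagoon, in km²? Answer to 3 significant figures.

34200 km²

For Mercator, h = k = sec φ (a conformal cylindrical projection has a single point scale, 1/cos φ).
Areal scale = k² = sec²φ = 1/cos²(49.5°) = 1/0.6494² = 2.371.
True area = apparent / (areal scale) = 81200 / 2.371 ≈ 34200 km².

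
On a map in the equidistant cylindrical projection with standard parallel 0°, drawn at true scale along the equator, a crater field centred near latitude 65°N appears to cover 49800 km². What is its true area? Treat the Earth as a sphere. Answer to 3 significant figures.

21000 km²

In the plate carrée (x = Rλ, y = Rφ), meridians are true-scale (h = 1) and parallels are stretched by k = sec φ.
Areal scale = h·k = 1 × sec φ; at 65°, h = 1.000, k = 2.366, so h·k = 2.366.
True area = apparent / (areal scale) = 49800 / 2.366 ≈ 21000 km².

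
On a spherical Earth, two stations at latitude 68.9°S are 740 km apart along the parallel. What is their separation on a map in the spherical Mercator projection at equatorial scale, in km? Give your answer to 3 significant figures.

The Mercator projection is conformal; its linear scale factor is the same in every direction and equals sec φ = 1/cos φ.
Along the parallel, k = sec 68.9° = 1/0.3600 = 2.778.
Map distance = 740 × 2.778 ≈ 2060 km.

2060 km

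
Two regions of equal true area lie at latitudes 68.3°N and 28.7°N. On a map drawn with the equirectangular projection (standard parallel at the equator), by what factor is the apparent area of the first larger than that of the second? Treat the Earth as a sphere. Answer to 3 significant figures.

2.37

In the plate carrée (x = Rλ, y = Rφ), meridians are true-scale (h = 1) and parallels are stretched by k = sec φ.
Areal scale at 68.3°: h·k = 1.000 × 2.705 = 2.705.
Areal scale at 28.7°: h·k = 1.000 × 1.140 = 1.140.
Ratio = 2.705/1.140 ≈ 2.37.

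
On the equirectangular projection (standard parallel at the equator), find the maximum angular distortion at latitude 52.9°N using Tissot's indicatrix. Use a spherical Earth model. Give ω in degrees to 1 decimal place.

For the equirectangular projection with φ₀ = 0 (plate carrée), h = 1 along meridians and k = sec φ along parallels.
At 52.9°: h = 1.000, k = 1.658; principal scales a = 1.658, b = 1.000.
sin(ω/2) = (a − b)/(a + b) = 0.6578/2.658 = 0.2475, so ω = 2 arcsin(0.2475) ≈ 28.7°.

28.7°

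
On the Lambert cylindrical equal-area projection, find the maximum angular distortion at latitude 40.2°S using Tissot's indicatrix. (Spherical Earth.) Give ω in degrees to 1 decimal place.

The Lambert cylindrical equal-area projection is the cylindrical equal-area projection with its standard parallel at the equator (φ₀ = 0). A cylindrical equal-area projection with standard parallel φ₀ has meridian scale h = cos φ / cos φ₀ and parallel scale k = cos φ₀ / cos φ (so areas are preserved, h·k = 1).
At 40.2°: h = 0.7638, k = 1.309; principal scales a = 1.309, b = 0.7638.
sin(ω/2) = (a − b)/(a + b) = 0.5455/2.073 = 0.2631, so ω = 2 arcsin(0.2631) ≈ 30.5°.

30.5°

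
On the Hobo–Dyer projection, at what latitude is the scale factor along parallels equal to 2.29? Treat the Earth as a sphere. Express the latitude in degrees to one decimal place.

Hobo–Dyer is a cylindrical equal-area projection with standard parallels at ±37.5°. For cylindrical equal-area with standard parallel φ₀, h = cos φ / cos φ₀ and k = cos φ₀ / cos φ, so h·k = 1.
k = cos φ₀ / cos φ = 2.29  ⇒  cos φ = cos 37.5° / 2.29 = 0.3464.
φ = arccos(0.3464) ≈ 69.7°.

69.7°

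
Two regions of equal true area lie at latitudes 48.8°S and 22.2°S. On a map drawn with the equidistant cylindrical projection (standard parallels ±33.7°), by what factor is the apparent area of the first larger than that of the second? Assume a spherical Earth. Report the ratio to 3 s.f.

With standard parallel φ₀ = 33.7°, the equirectangular projection gives x = Rλ cos φ₀, y = Rφ, so h = 1 and k = cos 33.7° / cos φ.
Areal scale at 48.8°: h·k = 1.000 × 1.263 = 1.263.
Areal scale at 22.2°: h·k = 1.000 × 0.8986 = 0.8986.
Ratio = 1.263/0.8986 ≈ 1.41.

1.41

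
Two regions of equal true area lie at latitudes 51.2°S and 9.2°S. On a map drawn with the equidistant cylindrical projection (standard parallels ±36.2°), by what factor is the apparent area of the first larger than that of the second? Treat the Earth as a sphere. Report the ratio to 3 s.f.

1.58

The equidistant cylindrical projection with φ₀ = 36.2° has h = 1 (meridians true) and k = cos φ₀ / cos φ along parallels.
Areal scale at 51.2°: h·k = 1.000 × 1.288 = 1.288.
Areal scale at 9.2°: h·k = 1.000 × 0.8175 = 0.8175.
Ratio = 1.288/0.8175 ≈ 1.58.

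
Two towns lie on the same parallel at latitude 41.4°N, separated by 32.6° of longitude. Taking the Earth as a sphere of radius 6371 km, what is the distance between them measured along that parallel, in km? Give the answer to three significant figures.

2720 km

Arc length along a parallel = R cos φ · Δλ (with Δλ in radians).
= 6371 × cos 41.4° × (32.6° × π/180) = 6371 × 0.7501 × 0.5690 ≈ 2720 km.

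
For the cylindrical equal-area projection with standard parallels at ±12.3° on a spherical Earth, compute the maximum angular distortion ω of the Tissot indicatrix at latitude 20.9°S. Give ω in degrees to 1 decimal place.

5.1°

For cylindrical equal-area with standard parallel φ₀, h = cos φ / cos φ₀ and k = cos φ₀ / cos φ, so h·k = 1.
At 20.9°: h = 0.9562, k = 1.046; principal scales a = 1.046, b = 0.9562.
sin(ω/2) = (a − b)/(a + b) = 0.08971/2.002 = 0.04481, so ω = 2 arcsin(0.04481) ≈ 5.1°.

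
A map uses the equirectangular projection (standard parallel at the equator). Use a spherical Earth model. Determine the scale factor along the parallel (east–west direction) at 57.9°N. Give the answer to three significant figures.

1.88

In the plate carrée (x = Rλ, y = Rφ), meridians are true-scale (h = 1) and parallels are stretched by k = sec φ.
k = 1/cos 57.9° = 1/0.5314 = 1.882.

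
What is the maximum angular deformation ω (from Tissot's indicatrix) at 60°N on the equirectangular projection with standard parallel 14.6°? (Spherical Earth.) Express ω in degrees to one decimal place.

With standard parallel φ₀ = 14.6°, the equirectangular projection gives x = Rλ cos φ₀, y = Rφ, so h = 1 and k = cos 14.6° / cos φ.
At 60°: h = 1.000, k = 1.935; principal scales a = 1.935, b = 1.000.
sin(ω/2) = (a − b)/(a + b) = 0.9354/2.935 = 0.3187, so ω = 2 arcsin(0.3187) ≈ 37.2°.

37.2°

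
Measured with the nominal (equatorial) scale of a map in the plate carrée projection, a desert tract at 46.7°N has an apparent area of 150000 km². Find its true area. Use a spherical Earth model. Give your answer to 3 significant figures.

In the plate carrée (x = Rλ, y = Rφ), meridians are true-scale (h = 1) and parallels are stretched by k = sec φ.
Areal scale = h·k = 1 × sec φ; at 46.7°, h = 1.000, k = 1.458, so h·k = 1.458.
True area = apparent / (areal scale) = 150000 / 1.458 ≈ 103000 km².

103000 km²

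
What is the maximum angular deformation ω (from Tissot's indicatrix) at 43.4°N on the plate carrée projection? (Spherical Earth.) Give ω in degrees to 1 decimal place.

18.2°

For the equirectangular projection with φ₀ = 0 (plate carrée), h = 1 along meridians and k = sec φ along parallels.
At 43.4°: h = 1.000, k = 1.376; principal scales a = 1.376, b = 1.000.
sin(ω/2) = (a − b)/(a + b) = 0.3763/2.376 = 0.1584, so ω = 2 arcsin(0.1584) ≈ 18.2°.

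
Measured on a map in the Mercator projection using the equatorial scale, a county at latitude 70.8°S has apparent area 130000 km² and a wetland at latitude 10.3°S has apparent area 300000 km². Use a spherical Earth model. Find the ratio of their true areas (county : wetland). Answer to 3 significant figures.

0.0484

On Mercator the areal scale is sec²φ, so true area = apparent × cos²φ.
True area of county: 130000 × cos²(70.8°) = 130000 × 0.1082 = 14060 km².
True area of wetland: 300000 × cos²(10.3°) = 300000 × 0.9680 = 290400 km².
Ratio = 14060 / 290400 ≈ 0.0484.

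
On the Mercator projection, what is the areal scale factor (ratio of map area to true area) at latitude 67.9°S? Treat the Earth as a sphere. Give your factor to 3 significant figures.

7.06

Mercator is conformal, so the point scale is isotropic: h = k = sec φ = 1/cos φ.
Areal scale = k² = sec²φ = 1/cos²(67.9°) = 1/0.3762² = 7.065.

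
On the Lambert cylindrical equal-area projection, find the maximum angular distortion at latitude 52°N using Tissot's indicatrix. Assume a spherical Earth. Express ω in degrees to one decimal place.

53.5°

The Lambert cylindrical equal-area projection is the cylindrical equal-area projection with its standard parallel at the equator (φ₀ = 0). Cylindrical equal-area (φ₀ = 0°): h = cos φ / cos 0° along meridians, k = cos 0° / cos φ along parallels; h·k = 1.
At 52°: h = 0.6157, k = 1.624; principal scales a = 1.624, b = 0.6157.
sin(ω/2) = (a − b)/(a + b) = 1.009/2.240 = 0.4503, so ω = 2 arcsin(0.4503) ≈ 53.5°.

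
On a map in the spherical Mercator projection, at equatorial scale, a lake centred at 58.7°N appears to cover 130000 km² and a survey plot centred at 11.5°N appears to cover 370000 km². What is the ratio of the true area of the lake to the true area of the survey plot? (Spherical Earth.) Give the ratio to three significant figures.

0.0988

Mercator's areal exaggeration is sec²φ; hence true area = (apparent area) · cos²φ.
True area of lake: 130000 × cos²(58.7°) = 130000 × 0.2699 = 35090 km².
True area of survey plot: 370000 × cos²(11.5°) = 370000 × 0.9603 = 355300 km².
Ratio = 35090 / 355300 ≈ 0.0988.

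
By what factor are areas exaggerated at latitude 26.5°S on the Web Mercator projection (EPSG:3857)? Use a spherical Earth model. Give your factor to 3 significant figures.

Mercator is conformal, so the point scale is isotropic: h = k = sec φ = 1/cos φ.
Areal scale = k² = sec²φ = 1/cos²(26.5°) = 1/0.8949² = 1.249.

1.25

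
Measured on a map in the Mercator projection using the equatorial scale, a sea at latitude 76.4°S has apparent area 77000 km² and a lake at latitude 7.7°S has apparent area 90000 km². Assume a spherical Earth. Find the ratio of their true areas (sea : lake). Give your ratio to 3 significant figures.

0.0482

Since Mercator area scale is 1/cos²φ, the true area equals the apparent area multiplied by cos²φ.
True area of sea: 77000 × cos²(76.4°) = 77000 × 0.05529 = 4257 km².
True area of lake: 90000 × cos²(7.7°) = 90000 × 0.9820 = 88380 km².
Ratio = 4257 / 88380 ≈ 0.0482.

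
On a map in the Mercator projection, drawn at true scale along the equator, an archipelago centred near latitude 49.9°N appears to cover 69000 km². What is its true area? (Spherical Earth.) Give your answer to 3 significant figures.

28600 km²

Mercator is conformal, so the point scale is isotropic: h = k = sec φ = 1/cos φ.
Areal scale = k² = sec²φ = 1/cos²(49.9°) = 1/0.6441² = 2.410.
True area = apparent / (areal scale) = 69000 / 2.410 ≈ 28600 km².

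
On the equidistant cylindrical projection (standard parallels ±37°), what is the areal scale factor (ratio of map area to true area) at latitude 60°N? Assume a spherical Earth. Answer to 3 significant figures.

In the equirectangular projection with standard parallel φ₀ = 37° (x = Rλ cos φ₀, y = Rφ), meridians are true-scale (h = 1) and the parallel scale is k = cos φ₀ / cos φ.
Areal scale = h·k = 1 × cos φ₀ / cos φ; at 60°, h = 1.000, k = 1.597, so h·k = 1.597.

1.60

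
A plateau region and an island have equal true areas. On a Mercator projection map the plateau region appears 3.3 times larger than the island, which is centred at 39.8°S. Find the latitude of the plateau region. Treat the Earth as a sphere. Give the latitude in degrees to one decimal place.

Mercator areal scale is sec²φ, so apparent-area ratio = sec²φ₁ / sec²φ₂ = cos²φ₂ / cos²φ₁.
cos²φ₂ / cos²φ₁ = 3.3  ⇒  cos φ₁ = cos 39.8° / √3.3 = 0.7683/1.817 = 0.4229.
φ₁ = arccos(0.4229) ≈ 65.0°.

65.0°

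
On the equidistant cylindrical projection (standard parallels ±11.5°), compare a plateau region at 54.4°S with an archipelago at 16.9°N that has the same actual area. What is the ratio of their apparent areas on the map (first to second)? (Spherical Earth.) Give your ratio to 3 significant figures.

1.64

With standard parallel φ₀ = 11.5°, the equirectangular projection gives x = Rλ cos φ₀, y = Rφ, so h = 1 and k = cos 11.5° / cos φ.
Areal scale at 54.4°: h·k = 1.000 × 1.683 = 1.683.
Areal scale at 16.9°: h·k = 1.000 × 1.024 = 1.024.
Ratio = 1.683/1.024 ≈ 1.64.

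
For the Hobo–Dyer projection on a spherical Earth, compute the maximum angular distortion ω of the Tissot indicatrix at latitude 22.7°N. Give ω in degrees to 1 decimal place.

The Hobo–Dyer projection is cylindrical equal-area with φ₀ = 37.5°. A cylindrical equal-area projection with standard parallel φ₀ has meridian scale h = cos φ / cos φ₀ and parallel scale k = cos φ₀ / cos φ (so areas are preserved, h·k = 1).
At 22.7°: h = 1.163, k = 0.8600; principal scales a = 1.163, b = 0.8600.
sin(ω/2) = (a − b)/(a + b) = 0.3029/2.023 = 0.1497, so ω = 2 arcsin(0.1497) ≈ 17.2°.

17.2°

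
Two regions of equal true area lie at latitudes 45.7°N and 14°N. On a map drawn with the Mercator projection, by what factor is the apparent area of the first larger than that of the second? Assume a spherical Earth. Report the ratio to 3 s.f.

On Mercator, area is exaggerated by sec²φ = 1/cos²φ.
At 45.7°: sec²(45.7°) = 1/0.6984² = 2.050.
At 14°: sec²(14°) = 1/0.9703² = 1.062.
Ratio = 2.050/1.062 = cos²(14°)/cos²(45.7°) ≈ 1.93.

1.93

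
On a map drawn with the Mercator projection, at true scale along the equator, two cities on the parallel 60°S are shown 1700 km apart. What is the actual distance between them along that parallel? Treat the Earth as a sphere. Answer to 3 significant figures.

Mercator is conformal, so the point scale is isotropic: h = k = sec φ = 1/cos φ.
Along the parallel at 60°, map distances are exaggerated by k = sec 60° = 2.000.
True distance = 1700 / 2.000 = 1700 × cos 60° ≈ 850 km.

850 km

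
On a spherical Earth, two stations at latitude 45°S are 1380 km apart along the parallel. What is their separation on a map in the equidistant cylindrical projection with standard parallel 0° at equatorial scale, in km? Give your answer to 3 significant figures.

For the equirectangular projection with φ₀ = 0 (plate carrée), h = 1 along meridians and k = sec φ along parallels.
Along the parallel, k = sec 45° = 1/0.7071 = 1.414.
Map distance = 1380 × 1.414 ≈ 1950 km.

1950 km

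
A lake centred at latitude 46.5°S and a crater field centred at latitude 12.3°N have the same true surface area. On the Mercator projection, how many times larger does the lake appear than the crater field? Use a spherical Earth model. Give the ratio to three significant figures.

2.01

Mercator is conformal with k = sec φ, so areal scale = k² = sec²φ.
At 46.5°: sec²(46.5°) = 1/0.6884² = 2.110.
At 12.3°: sec²(12.3°) = 1/0.9770² = 1.048.
Ratio = 2.110/1.048 = cos²(12.3°)/cos²(46.5°) ≈ 2.01.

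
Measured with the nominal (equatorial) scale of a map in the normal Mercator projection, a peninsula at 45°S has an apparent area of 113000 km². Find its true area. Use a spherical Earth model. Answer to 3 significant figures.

The Mercator projection is conformal; its linear scale factor is the same in every direction and equals sec φ = 1/cos φ.
Areal scale = k² = sec²φ = 1/cos²(45°) = 1/0.7071² = 2.000.
True area = apparent / (areal scale) = 113000 / 2.000 ≈ 56500 km².

56500 km²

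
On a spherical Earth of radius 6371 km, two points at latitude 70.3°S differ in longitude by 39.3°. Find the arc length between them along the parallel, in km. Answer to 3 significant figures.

Arc length along a parallel = R cos φ · Δλ (with Δλ in radians).
= 6371 × cos 70.3° × (39.3° × π/180) = 6371 × 0.3371 × 0.6859 ≈ 1470 km.

1470 km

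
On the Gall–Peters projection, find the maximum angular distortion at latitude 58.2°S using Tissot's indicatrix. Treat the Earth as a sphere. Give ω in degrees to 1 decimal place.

33.2°

The Gall–Peters projection is cylindrical equal-area with φ₀ = 45°. For cylindrical equal-area with standard parallel φ₀, h = cos φ / cos φ₀ and k = cos φ₀ / cos φ, so h·k = 1.
At 58.2°: h = 0.7452, k = 1.342; principal scales a = 1.342, b = 0.7452.
sin(ω/2) = (a − b)/(a + b) = 0.5966/2.087 = 0.2859, so ω = 2 arcsin(0.2859) ≈ 33.2°.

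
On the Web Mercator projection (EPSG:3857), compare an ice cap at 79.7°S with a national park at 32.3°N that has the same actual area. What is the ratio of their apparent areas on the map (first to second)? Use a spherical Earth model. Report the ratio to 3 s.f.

On Mercator, area is exaggerated by sec²φ = 1/cos²φ.
At 79.7°: sec²(79.7°) = 1/0.1788² = 31.28.
At 32.3°: sec²(32.3°) = 1/0.8453² = 1.400.
Ratio = 31.28/1.400 = cos²(32.3°)/cos²(79.7°) ≈ 22.3.

22.3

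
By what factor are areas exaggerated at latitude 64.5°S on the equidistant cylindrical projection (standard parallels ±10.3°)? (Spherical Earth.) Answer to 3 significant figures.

The equidistant cylindrical projection with φ₀ = 10.3° has h = 1 (meridians true) and k = cos φ₀ / cos φ along parallels.
Areal scale = h·k = 1 × cos φ₀ / cos φ; at 64.5°, h = 1.000, k = 2.285, so h·k = 2.285.

2.29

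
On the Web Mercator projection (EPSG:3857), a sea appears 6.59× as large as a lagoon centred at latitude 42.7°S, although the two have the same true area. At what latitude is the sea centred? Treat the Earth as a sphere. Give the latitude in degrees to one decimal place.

73.4°

On Mercator, (apparent₁)/(apparent₂) = sec²φ₁ / sec²φ₂ when true areas are equal.
cos²φ₂ / cos²φ₁ = 6.59  ⇒  cos φ₁ = cos 42.7° / √6.59 = 0.7349/2.567 = 0.2863.
φ₁ = arccos(0.2863) ≈ 73.4°.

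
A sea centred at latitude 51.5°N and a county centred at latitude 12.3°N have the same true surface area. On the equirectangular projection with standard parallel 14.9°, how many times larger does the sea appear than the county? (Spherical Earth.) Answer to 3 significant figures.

In the equirectangular projection with standard parallel φ₀ = 14.9° (x = Rλ cos φ₀, y = Rφ), meridians are true-scale (h = 1) and the parallel scale is k = cos φ₀ / cos φ.
Areal scale at 51.5°: h·k = 1.000 × 1.552 = 1.552.
Areal scale at 12.3°: h·k = 1.000 × 0.9891 = 0.9891.
Ratio = 1.552/0.9891 ≈ 1.57.

1.57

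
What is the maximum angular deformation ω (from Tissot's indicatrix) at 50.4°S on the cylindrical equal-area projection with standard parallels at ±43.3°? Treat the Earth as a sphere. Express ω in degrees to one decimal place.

Cylindrical equal-area (φ₀ = 43.3°): h = cos φ / cos 43.3° along meridians, k = cos 43.3° / cos φ along parallels; h·k = 1.
At 50.4°: h = 0.8759, k = 1.142; principal scales a = 1.142, b = 0.8759.
sin(ω/2) = (a − b)/(a + b) = 0.2659/2.018 = 0.1318, so ω = 2 arcsin(0.1318) ≈ 15.1°.

15.1°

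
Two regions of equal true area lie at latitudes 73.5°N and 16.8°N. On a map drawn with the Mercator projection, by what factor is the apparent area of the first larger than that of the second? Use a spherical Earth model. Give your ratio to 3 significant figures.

Mercator areal scale is sec²φ.
At 73.5°: sec²(73.5°) = 1/0.2840² = 12.40.
At 16.8°: sec²(16.8°) = 1/0.9573² = 1.091.
Ratio = 12.40/1.091 = cos²(16.8°)/cos²(73.5°) ≈ 11.4.

11.4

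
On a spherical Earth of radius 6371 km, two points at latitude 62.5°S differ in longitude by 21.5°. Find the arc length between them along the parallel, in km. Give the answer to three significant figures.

Arc length along a parallel = R cos φ · Δλ (with Δλ in radians).
= 6371 × cos 62.5° × (21.5° × π/180) = 6371 × 0.4617 × 0.3752 ≈ 1100 km.

1100 km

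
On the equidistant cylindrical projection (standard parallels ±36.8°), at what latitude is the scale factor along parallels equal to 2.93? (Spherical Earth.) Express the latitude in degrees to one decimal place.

74.1°

The equidistant cylindrical projection with φ₀ = 36.8° has h = 1 (meridians true) and k = cos φ₀ / cos φ along parallels.
k = cos φ₀ / cos φ = 2.93  ⇒  cos φ = cos 36.8° / 2.93 = 0.2733.
φ = arccos(0.2733) ≈ 74.1°.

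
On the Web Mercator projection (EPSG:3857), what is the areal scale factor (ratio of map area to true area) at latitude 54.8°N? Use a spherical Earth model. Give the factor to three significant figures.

3.01

Mercator is conformal, so the point scale is isotropic: h = k = sec φ = 1/cos φ.
Areal scale = k² = sec²φ = 1/cos²(54.8°) = 1/0.5764² = 3.010.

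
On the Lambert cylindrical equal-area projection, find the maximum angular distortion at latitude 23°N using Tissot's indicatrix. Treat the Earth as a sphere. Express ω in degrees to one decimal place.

9.5°

The Lambert cylindrical equal-area projection is the cylindrical equal-area projection with its standard parallel at the equator (φ₀ = 0). For cylindrical equal-area with standard parallel φ₀, h = cos φ / cos φ₀ and k = cos φ₀ / cos φ, so h·k = 1.
At 23°: h = 0.9205, k = 1.086; principal scales a = 1.086, b = 0.9205.
sin(ω/2) = (a − b)/(a + b) = 0.1659/2.007 = 0.08264, so ω = 2 arcsin(0.08264) ≈ 9.5°.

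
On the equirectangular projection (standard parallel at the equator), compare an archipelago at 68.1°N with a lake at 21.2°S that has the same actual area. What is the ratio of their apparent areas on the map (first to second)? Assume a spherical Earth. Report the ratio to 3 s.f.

2.50

For the equirectangular projection with φ₀ = 0 (plate carrée), h = 1 along meridians and k = sec φ along parallels.
Areal scale at 68.1°: h·k = 1.000 × 2.681 = 2.681.
Areal scale at 21.2°: h·k = 1.000 × 1.073 = 1.073.
Ratio = 2.681/1.073 ≈ 2.50.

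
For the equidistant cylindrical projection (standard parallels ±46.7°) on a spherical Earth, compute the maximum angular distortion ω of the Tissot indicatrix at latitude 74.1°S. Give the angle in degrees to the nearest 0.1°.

50.8°

In the equirectangular projection with standard parallel φ₀ = 46.7° (x = Rλ cos φ₀, y = Rφ), meridians are true-scale (h = 1) and the parallel scale is k = cos φ₀ / cos φ.
At 74.1°: h = 1.000, k = 2.503; principal scales a = 2.503, b = 1.000.
sin(ω/2) = (a − b)/(a + b) = 1.503/3.503 = 0.4291, so ω = 2 arcsin(0.4291) ≈ 50.8°.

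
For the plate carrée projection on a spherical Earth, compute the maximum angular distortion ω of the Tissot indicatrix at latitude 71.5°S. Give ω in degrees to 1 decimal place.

62.4°

Plate carrée maps x = Rλ, y = Rφ. The meridian scale is h = 1 and the parallel scale is k = 1/cos φ = sec φ.
At 71.5°: h = 1.000, k = 3.152; principal scales a = 3.152, b = 1.000.
sin(ω/2) = (a − b)/(a + b) = 2.152/4.152 = 0.5183, so ω = 2 arcsin(0.5183) ≈ 62.4°.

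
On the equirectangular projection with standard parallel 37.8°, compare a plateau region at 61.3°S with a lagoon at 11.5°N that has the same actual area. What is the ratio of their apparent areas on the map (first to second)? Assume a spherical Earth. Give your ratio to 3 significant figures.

2.04

In the equirectangular projection with standard parallel φ₀ = 37.8° (x = Rλ cos φ₀, y = Rφ), meridians are true-scale (h = 1) and the parallel scale is k = cos φ₀ / cos φ.
Areal scale at 61.3°: h·k = 1.000 × 1.645 = 1.645.
Areal scale at 11.5°: h·k = 1.000 × 0.8063 = 0.8063.
Ratio = 1.645/0.8063 ≈ 2.04.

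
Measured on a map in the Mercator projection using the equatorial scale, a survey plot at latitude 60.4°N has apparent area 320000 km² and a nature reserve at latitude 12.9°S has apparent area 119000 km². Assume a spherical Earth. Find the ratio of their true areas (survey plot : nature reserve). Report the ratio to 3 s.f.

0.690

Since Mercator area scale is 1/cos²φ, the true area equals the apparent area multiplied by cos²φ.
True area of survey plot: 320000 × cos²(60.4°) = 320000 × 0.2440 = 78070 km².
True area of nature reserve: 119000 × cos²(12.9°) = 119000 × 0.9502 = 113100 km².
Ratio = 78070 / 113100 ≈ 0.690.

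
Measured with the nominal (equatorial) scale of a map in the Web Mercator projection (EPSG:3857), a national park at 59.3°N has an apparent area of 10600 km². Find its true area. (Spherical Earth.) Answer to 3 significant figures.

2760 km²

Mercator is conformal, so the point scale is isotropic: h = k = sec φ = 1/cos φ.
Areal scale = k² = sec²φ = 1/cos²(59.3°) = 1/0.5105² = 3.837.
True area = apparent / (areal scale) = 10600 / 3.837 ≈ 2760 km².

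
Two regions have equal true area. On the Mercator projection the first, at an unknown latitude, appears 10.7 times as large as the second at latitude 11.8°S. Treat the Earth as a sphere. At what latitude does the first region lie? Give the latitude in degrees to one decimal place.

On Mercator, (apparent₁)/(apparent₂) = sec²φ₁ / sec²φ₂ when true areas are equal.
cos²φ₂ / cos²φ₁ = 10.7  ⇒  cos φ₁ = cos 11.8° / √10.7 = 0.9789/3.271 = 0.2992.
φ₁ = arccos(0.2992) ≈ 72.6°.

72.6°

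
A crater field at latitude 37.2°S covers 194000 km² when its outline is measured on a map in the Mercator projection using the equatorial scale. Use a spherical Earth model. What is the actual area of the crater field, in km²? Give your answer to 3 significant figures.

The Mercator projection is conformal; its linear scale factor is the same in every direction and equals sec φ = 1/cos φ.
Areal scale = k² = sec²φ = 1/cos²(37.2°) = 1/0.7965² = 1.576.
True area = apparent / (areal scale) = 194000 / 1.576 ≈ 123000 km².

123000 km²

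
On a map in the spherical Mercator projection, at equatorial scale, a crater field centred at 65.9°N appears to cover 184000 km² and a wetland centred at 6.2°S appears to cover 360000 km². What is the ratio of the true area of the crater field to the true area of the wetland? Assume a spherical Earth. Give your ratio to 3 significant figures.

0.0862

Mercator's areal exaggeration is sec²φ; hence true area = (apparent area) · cos²φ.
True area of crater field: 184000 × cos²(65.9°) = 184000 × 0.1667 = 30680 km².
True area of wetland: 360000 × cos²(6.2°) = 360000 × 0.9883 = 355800 km².
Ratio = 30680 / 355800 ≈ 0.0862.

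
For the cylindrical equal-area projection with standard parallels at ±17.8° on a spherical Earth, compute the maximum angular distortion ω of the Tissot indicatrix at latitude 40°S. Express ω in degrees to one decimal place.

For cylindrical equal-area with standard parallel φ₀, h = cos φ / cos φ₀ and k = cos φ₀ / cos φ, so h·k = 1.
At 40°: h = 0.8046, k = 1.243; principal scales a = 1.243, b = 0.8046.
sin(ω/2) = (a − b)/(a + b) = 0.4384/2.047 = 0.2141, so ω = 2 arcsin(0.2141) ≈ 24.7°.

24.7°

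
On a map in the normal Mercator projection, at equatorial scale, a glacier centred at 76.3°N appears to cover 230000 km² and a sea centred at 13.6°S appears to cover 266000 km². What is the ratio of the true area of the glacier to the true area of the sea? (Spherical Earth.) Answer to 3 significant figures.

Mercator's areal exaggeration is sec²φ; hence true area = (apparent area) · cos²φ.
True area of glacier: 230000 × cos²(76.3°) = 230000 × 0.05609 = 12900 km².
True area of sea: 266000 × cos²(13.6°) = 266000 × 0.9447 = 251300 km².
Ratio = 12900 / 251300 ≈ 0.0513.

0.0513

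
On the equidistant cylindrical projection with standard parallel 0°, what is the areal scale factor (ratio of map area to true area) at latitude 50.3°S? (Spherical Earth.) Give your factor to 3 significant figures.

Plate carrée maps x = Rλ, y = Rφ. The meridian scale is h = 1 and the parallel scale is k = 1/cos φ = sec φ.
Areal scale = h·k = 1 × sec φ; at 50.3°, h = 1.000, k = 1.566, so h·k = 1.566.

1.57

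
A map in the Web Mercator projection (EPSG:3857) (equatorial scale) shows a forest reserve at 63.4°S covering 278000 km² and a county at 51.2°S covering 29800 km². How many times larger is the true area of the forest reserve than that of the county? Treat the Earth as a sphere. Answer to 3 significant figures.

4.76

Mercator's areal exaggeration is sec²φ; hence true area = (apparent area) · cos²φ.
True area of forest reserve: 278000 × cos²(63.4°) = 278000 × 0.2005 = 55740 km².
True area of county: 29800 × cos²(51.2°) = 29800 × 0.3926 = 11700 km².
Ratio = 55740 / 11700 ≈ 4.76.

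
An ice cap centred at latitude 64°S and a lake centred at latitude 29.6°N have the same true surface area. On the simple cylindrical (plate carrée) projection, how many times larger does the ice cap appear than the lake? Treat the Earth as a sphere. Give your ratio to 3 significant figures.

In the plate carrée (x = Rλ, y = Rφ), meridians are true-scale (h = 1) and parallels are stretched by k = sec φ.
Areal scale at 64°: h·k = 1.000 × 2.281 = 2.281.
Areal scale at 29.6°: h·k = 1.000 × 1.150 = 1.150.
Ratio = 2.281/1.150 ≈ 1.98.

1.98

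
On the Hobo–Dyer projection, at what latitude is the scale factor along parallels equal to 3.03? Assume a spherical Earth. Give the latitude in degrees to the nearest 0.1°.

The Hobo–Dyer projection is cylindrical equal-area with φ₀ = 37.5°. For cylindrical equal-area with standard parallel φ₀, h = cos φ / cos φ₀ and k = cos φ₀ / cos φ, so h·k = 1.
k = cos φ₀ / cos φ = 3.03  ⇒  cos φ = cos 37.5° / 3.03 = 0.2618.
φ = arccos(0.2618) ≈ 74.8°.

74.8°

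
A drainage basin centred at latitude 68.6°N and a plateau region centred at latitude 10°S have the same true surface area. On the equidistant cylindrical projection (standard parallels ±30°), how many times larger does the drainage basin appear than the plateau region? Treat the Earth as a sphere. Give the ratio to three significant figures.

2.70

With standard parallel φ₀ = 30°, the equirectangular projection gives x = Rλ cos φ₀, y = Rφ, so h = 1 and k = cos 30° / cos φ.
Areal scale at 68.6°: h·k = 1.000 × 2.373 = 2.373.
Areal scale at 10°: h·k = 1.000 × 0.8794 = 0.8794.
Ratio = 2.373/0.8794 ≈ 2.70.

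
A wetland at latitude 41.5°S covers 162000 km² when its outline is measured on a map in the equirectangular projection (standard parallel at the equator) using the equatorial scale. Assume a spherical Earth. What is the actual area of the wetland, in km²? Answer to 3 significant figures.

In the plate carrée (x = Rλ, y = Rφ), meridians are true-scale (h = 1) and parallels are stretched by k = sec φ.
Areal scale = h·k = 1 × sec φ; at 41.5°, h = 1.000, k = 1.335, so h·k = 1.335.
True area = apparent / (areal scale) = 162000 / 1.335 ≈ 121000 km².

121000 km²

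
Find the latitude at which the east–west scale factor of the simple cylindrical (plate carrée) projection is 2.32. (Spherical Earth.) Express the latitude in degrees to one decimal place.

64.5°

Plate carrée: h = 1, k = sec φ along parallels.
sec φ = 2.32  ⇒  cos φ = 0.4310  ⇒  φ ≈ 64.5°.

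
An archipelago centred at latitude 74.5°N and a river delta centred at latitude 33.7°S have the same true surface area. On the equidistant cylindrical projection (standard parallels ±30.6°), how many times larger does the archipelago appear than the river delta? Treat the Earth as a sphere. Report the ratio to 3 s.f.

In the equirectangular projection with standard parallel φ₀ = 30.6° (x = Rλ cos φ₀, y = Rφ), meridians are true-scale (h = 1) and the parallel scale is k = cos φ₀ / cos φ.
Areal scale at 74.5°: h·k = 1.000 × 3.221 = 3.221.
Areal scale at 33.7°: h·k = 1.000 × 1.035 = 1.035.
Ratio = 3.221/1.035 ≈ 3.11.

3.11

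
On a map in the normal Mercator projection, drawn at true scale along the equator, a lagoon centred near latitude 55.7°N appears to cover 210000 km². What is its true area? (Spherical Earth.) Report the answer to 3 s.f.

Mercator is conformal, so the point scale is isotropic: h = k = sec φ = 1/cos φ.
Areal scale = k² = sec²φ = 1/cos²(55.7°) = 1/0.5635² = 3.149.
True area = apparent / (areal scale) = 210000 / 3.149 ≈ 66700 km².

66700 km²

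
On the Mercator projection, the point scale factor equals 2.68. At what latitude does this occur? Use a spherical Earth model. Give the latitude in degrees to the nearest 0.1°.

68.1°

Mercator scale is k = sec φ = 1/cos φ.
1/cos φ = 2.68  ⇒  cos φ = 0.3731  ⇒  φ = arccos(0.3731) ≈ 68.1°.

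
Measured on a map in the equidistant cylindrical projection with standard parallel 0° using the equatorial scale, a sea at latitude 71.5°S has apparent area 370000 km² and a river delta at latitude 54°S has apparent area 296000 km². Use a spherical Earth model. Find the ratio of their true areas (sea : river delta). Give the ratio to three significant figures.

0.675

On the plate carrée, areal scale = h·k = 1 × sec φ, so true area = apparent × cos φ.
True area of sea: 370000 × cos(71.5°) = 370000 × 0.3173 = 117400 km².
True area of river delta: 296000 × cos(54°) = 296000 × 0.5878 = 174000 km².
Ratio = 117400 / 174000 ≈ 0.675.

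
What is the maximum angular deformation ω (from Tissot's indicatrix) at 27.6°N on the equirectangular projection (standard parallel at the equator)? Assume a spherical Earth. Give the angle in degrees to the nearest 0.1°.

In the plate carrée (x = Rλ, y = Rφ), meridians are true-scale (h = 1) and parallels are stretched by k = sec φ.
At 27.6°: h = 1.000, k = 1.128; principal scales a = 1.128, b = 1.000.
sin(ω/2) = (a − b)/(a + b) = 0.1284/2.128 = 0.06033, so ω = 2 arcsin(0.06033) ≈ 6.9°.

6.9°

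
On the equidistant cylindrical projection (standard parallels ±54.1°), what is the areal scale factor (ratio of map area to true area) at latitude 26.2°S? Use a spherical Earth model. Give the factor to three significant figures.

The equidistant cylindrical projection with φ₀ = 54.1° has h = 1 (meridians true) and k = cos φ₀ / cos φ along parallels.
Areal scale = h·k = 1 × cos φ₀ / cos φ; at 26.2°, h = 1.000, k = 0.6535, so h·k = 0.6535.

0.654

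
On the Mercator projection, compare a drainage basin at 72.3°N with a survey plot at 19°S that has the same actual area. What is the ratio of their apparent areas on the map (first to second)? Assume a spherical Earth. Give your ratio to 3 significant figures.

Mercator areal scale is sec²φ.
At 72.3°: sec²(72.3°) = 1/0.3040² = 10.82.
At 19°: sec²(19°) = 1/0.9455² = 1.119.
Ratio = 10.82/1.119 = cos²(19°)/cos²(72.3°) ≈ 9.67.

9.67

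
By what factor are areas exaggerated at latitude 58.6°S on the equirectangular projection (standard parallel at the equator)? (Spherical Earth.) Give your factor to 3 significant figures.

In the plate carrée (x = Rλ, y = Rφ), meridians are true-scale (h = 1) and parallels are stretched by k = sec φ.
Areal scale = h·k = 1 × sec φ; at 58.6°, h = 1.000, k = 1.919, so h·k = 1.919.

1.92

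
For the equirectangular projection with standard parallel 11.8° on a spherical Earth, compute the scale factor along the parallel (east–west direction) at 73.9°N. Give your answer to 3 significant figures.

3.53

The equidistant cylindrical projection with φ₀ = 11.8° has h = 1 (meridians true) and k = cos φ₀ / cos φ along parallels.
k = cos 11.8° / cos 73.9° = 0.9789/0.2773 = 3.530.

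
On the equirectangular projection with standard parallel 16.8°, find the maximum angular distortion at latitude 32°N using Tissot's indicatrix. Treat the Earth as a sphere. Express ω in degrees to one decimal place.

6.9°

The equidistant cylindrical projection with φ₀ = 16.8° has h = 1 (meridians true) and k = cos φ₀ / cos φ along parallels.
At 32°: h = 1.000, k = 1.129; principal scales a = 1.129, b = 1.000.
sin(ω/2) = (a − b)/(a + b) = 0.1289/2.129 = 0.06053, so ω = 2 arcsin(0.06053) ≈ 6.9°.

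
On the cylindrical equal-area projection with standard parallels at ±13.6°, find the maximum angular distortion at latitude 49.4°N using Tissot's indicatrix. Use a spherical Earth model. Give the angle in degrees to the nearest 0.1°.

For cylindrical equal-area with standard parallel φ₀, h = cos φ / cos φ₀ and k = cos φ₀ / cos φ, so h·k = 1.
At 49.4°: h = 0.6695, k = 1.494; principal scales a = 1.494, b = 0.6695.
sin(ω/2) = (a − b)/(a + b) = 0.8240/2.163 = 0.3809, so ω = 2 arcsin(0.3809) ≈ 44.8°.

44.8°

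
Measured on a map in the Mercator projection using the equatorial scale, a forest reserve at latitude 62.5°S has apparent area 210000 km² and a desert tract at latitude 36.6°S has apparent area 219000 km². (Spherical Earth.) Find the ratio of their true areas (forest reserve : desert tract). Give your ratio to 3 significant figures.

0.317

Mercator's areal exaggeration is sec²φ; hence true area = (apparent area) · cos²φ.
True area of forest reserve: 210000 × cos²(62.5°) = 210000 × 0.2132 = 44770 km².
True area of desert tract: 219000 × cos²(36.6°) = 219000 × 0.6445 = 141100 km².
Ratio = 44770 / 141100 ≈ 0.317.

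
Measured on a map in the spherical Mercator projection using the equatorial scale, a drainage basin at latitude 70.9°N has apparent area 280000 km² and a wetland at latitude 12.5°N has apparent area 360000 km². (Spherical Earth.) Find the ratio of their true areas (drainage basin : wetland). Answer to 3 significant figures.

0.0874

Mercator's areal exaggeration is sec²φ; hence true area = (apparent area) · cos²φ.
True area of drainage basin: 280000 × cos²(70.9°) = 280000 × 0.1071 = 29980 km².
True area of wetland: 360000 × cos²(12.5°) = 360000 × 0.9532 = 343100 km².
Ratio = 29980 / 343100 ≈ 0.0874.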